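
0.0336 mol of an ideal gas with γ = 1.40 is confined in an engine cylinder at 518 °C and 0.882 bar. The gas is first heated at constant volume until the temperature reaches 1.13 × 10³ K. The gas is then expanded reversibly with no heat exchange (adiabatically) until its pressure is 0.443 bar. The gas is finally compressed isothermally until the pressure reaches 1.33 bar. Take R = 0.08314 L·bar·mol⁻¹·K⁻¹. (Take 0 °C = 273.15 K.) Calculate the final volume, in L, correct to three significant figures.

V₄ ≈ 1.76 L

Convert: T₁ = 791.1 K.
From PV = nRT: V₁ = nRT₁/P₁ = 2.506 L.
V constant ⇒ P ∝ T: V₂ = V₁; P₂ = P₁·(T₂/T₁) = 1.260 bar.
Reversible adiabatic, γ = 1.40: T₃ = T₂·(P₃/P₂)^((γ−1)/γ) = 838.3 K; V₃ = V₂·(P₂/P₃)^(1/γ) = 5.286 L.
Isothermal, so P V is constant: T₄ = T₃; V₄ = V₃·(P₃/P₄) = 1.761 L.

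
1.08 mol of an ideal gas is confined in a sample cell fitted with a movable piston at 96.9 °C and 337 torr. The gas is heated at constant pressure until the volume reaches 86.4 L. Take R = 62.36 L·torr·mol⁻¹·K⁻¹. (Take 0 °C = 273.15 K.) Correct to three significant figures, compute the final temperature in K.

T₂ ≈ 432 K

Convert: T₁ = 370.0 K.
From PV = nRT: V₁ = nRT₁/P₁ = 73.95 L.
Isobaric, so V/T is constant: P₂ = P₁; T₂ = T₁·(V₂/V₁) = 432.3 K.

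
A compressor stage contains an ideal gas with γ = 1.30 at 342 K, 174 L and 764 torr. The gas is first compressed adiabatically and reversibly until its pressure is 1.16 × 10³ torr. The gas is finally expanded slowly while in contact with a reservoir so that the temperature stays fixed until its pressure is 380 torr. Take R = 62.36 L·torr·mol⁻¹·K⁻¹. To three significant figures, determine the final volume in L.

V₃ ≈ 385 L

Reversible adiabatic, γ = 1.30: T₂ = T₁·(P₂/P₁)^((γ−1)/γ) = 376.6 K; V₂ = V₁·(P₁/P₂)^(1/γ) = 126.2 L.
T constant ⇒ Boyle's law P V = const: T₃ = T₂; V₃ = V₂·(P₂/P₃) = 385.2 L.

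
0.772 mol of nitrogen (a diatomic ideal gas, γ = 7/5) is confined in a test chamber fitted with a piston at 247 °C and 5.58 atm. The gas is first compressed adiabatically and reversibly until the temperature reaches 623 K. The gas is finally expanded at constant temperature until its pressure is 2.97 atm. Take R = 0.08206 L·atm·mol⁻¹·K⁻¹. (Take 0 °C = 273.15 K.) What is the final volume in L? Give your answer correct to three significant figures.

Convert: T₁ = 520.1 K.
From PV = nRT: V₁ = nRT₁/P₁ = 5.905 L.
Adiabatic (γ = 7/5), T V^(γ−1) and P V^γ constant: P₂ = P₁·(T₂/T₁)^(γ/(γ−1)) = 10.49 atm; V₂ = V₁·(T₁/T₂)^(1/(γ−1)) = 3.761 L.
Isothermal, so P V is constant: T₃ = T₂; V₃ = V₂·(P₂/P₃) = 13.29 L.

V₃ ≈ 13.3 L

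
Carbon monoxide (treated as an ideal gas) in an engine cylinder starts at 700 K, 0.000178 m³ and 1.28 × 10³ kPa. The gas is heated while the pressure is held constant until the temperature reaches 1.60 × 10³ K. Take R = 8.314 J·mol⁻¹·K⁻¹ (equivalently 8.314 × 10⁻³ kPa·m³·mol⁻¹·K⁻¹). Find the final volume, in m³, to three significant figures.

V₂ ≈ 0.000407 m³

P constant ⇒ V ∝ T: P₂ = P₁; V₂ = V₁·(T₂/T₁) = 0.0004069 m³.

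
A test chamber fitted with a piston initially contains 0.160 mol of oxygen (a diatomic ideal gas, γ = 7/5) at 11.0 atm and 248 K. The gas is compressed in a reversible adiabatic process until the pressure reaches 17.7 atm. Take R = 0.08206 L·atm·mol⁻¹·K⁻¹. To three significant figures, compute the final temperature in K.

T₂ ≈ 284 K

From PV = nRT: V₁ = nRT₁/P₁ = 0.2960 L.
Reversible adiabatic, γ = 7/5: T₂ = T₁·(P₂/P₁)^((γ−1)/γ) = 284.1 K; V₂ = V₁·(P₁/P₂)^(1/γ) = 0.2107 L.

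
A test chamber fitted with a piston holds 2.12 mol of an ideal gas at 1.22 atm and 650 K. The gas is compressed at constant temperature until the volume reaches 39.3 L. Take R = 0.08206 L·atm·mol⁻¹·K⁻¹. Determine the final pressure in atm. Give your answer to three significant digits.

P₂ ≈ 2.88 atm

From PV = nRT: V₁ = nRT₁/P₁ = 92.69 L.
Isothermal, so P V is constant: T₂ = T₁; P₂ = P₁·(V₁/V₂) = 2.877 atm.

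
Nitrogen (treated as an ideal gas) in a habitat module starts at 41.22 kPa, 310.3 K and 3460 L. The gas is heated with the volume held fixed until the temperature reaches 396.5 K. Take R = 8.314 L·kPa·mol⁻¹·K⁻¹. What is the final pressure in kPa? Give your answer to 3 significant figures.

P₂ ≈ 52.7 kPa

V constant ⇒ P ∝ T: V₂ = V₁; P₂ = P₁·(T₂/T₁) = 52.67 kPa.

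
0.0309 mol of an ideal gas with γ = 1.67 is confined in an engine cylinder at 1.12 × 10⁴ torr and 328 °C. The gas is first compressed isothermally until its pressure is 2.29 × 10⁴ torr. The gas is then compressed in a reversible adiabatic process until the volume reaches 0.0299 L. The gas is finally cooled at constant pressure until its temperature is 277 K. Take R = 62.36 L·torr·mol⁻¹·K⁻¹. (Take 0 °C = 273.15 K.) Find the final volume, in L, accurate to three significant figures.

V₄ ≈ 0.00969 L

Convert: T₁ = 601.1 K.
From PV = nRT: V₁ = nRT₁/P₁ = 0.1034 L.
Isothermal, so P V is constant: T₂ = T₁; V₂ = V₁·(P₁/P₂) = 0.05058 L.
Reversible adiabatic, γ = 1.67: T₃ = T₂·(V₂/V₃)^(γ−1) = 855.0 K; P₃ = P₂·(V₂/V₃)^γ = 5.510e+04 torr.
Isobaric, so V/T is constant: P₄ = P₃; V₄ = V₃·(T₄/T₃) = 0.009687 L.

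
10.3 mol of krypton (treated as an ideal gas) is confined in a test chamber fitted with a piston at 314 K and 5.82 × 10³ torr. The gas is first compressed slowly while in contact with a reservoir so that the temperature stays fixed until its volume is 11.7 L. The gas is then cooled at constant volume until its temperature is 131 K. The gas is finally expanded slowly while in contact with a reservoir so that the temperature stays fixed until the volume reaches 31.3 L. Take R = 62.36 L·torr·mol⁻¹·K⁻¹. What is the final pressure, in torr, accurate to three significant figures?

P₄ ≈ 2.69e+03 torr

From PV = nRT: V₁ = nRT₁/P₁ = 34.65 L.
T constant ⇒ Boyle's law P V = const: T₂ = T₁; P₂ = P₁·(V₁/V₂) = 1.724e+04 torr.
V constant ⇒ P ∝ T: V₃ = V₂; P₃ = P₂·(T₃/T₂) = 7192 torr.
Isothermal, so P V is constant: T₄ = T₃; P₄ = P₃·(V₃/V₄) = 2688 torr.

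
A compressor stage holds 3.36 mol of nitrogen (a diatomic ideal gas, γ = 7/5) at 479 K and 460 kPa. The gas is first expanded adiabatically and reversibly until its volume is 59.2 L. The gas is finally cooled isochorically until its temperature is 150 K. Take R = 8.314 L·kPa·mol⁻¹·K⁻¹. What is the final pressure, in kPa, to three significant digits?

P₃ ≈ 70.8 kPa

From PV = nRT: V₁ = nRT₁/P₁ = 29.09 L.
Adiabatic (γ = 7/5), T V^(γ−1) and P V^γ constant: T₂ = T₁·(V₁/V₂)^(γ−1) = 360.5 K; P₂ = P₁·(V₁/V₂)^γ = 170.1 kPa.
V constant ⇒ P ∝ T: V₃ = V₂; P₃ = P₂·(T₃/T₂) = 70.78 kPa.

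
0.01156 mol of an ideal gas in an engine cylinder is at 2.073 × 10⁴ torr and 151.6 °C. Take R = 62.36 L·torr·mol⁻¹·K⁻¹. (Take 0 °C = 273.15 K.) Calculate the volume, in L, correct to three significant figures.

V ≈ 0.0148 L

Convert: T = 424.75 K.
PV = nRT ⇒ V = nRT/P = (0.01156 × 62.36 × 424.75) / 2.073e+04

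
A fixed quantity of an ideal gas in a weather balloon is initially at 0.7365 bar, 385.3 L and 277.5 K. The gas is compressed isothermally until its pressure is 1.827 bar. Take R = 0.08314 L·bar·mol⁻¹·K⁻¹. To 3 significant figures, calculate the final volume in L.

T constant ⇒ Boyle's law P V = const: T₂ = T₁; V₂ = V₁·(P₁/P₂) = 155.3 L.

V₂ ≈ 155 L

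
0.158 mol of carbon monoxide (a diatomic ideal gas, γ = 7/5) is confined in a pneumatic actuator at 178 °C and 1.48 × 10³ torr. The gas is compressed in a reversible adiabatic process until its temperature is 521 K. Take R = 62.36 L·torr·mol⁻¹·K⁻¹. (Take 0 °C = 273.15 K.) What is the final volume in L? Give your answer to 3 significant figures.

Convert: T₁ = 451.1 K.
From PV = nRT: V₁ = nRT₁/P₁ = 3.003 L.
Reversible adiabatic, γ = 7/5: P₂ = P₁·(T₂/T₁)^(γ/(γ−1)) = 2449 torr; V₂ = V₁·(T₁/T₂)^(1/(γ−1)) = 2.096 L.

V₂ ≈ 2.10 L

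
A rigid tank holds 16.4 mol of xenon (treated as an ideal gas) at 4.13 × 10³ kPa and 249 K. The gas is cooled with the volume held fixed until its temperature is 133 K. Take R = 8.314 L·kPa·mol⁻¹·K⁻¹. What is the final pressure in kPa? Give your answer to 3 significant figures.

P₂ ≈ 2.21e+03 kPa

From PV = nRT: V₁ = nRT₁/P₁ = 8.221 L.
V constant ⇒ P ∝ T: V₂ = V₁; P₂ = P₁·(T₂/T₁) = 2206 kPa.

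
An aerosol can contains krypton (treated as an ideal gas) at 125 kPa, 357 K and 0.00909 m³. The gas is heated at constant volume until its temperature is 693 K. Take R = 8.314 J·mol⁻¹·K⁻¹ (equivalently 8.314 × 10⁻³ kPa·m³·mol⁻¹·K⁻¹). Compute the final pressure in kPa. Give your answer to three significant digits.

P₂ ≈ 243 kPa

V constant ⇒ P ∝ T: V₂ = V₁; P₂ = P₁·(T₂/T₁) = 242.6 kPa.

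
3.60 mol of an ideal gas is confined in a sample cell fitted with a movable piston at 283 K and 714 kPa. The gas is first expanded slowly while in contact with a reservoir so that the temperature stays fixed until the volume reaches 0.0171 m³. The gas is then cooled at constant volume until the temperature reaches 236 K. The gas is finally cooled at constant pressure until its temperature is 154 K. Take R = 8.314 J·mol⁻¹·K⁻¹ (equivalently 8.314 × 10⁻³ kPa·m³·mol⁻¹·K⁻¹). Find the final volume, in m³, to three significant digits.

From PV = nRT: V₁ = nRT₁/P₁ = 0.01186 m³.
Isothermal, so P V is constant: T₂ = T₁; P₂ = P₁·(V₁/V₂) = 495.3 kPa.
Isochoric, so P/T is constant: V₃ = V₂; P₃ = P₂·(T₃/T₂) = 413.1 kPa.
Isobaric, so V/T is constant: P₄ = P₃; V₄ = V₃·(T₄/T₃) = 0.01116 m³.

V₄ ≈ 0.0112 m³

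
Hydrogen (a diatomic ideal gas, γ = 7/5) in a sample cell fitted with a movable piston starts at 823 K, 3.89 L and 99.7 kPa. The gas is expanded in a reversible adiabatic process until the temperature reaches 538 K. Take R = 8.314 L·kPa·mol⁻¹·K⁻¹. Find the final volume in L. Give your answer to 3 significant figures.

Adiabatic (γ = 7/5), T V^(γ−1) and P V^γ constant: P₂ = P₁·(T₂/T₁)^(γ/(γ−1)) = 22.52 kPa; V₂ = V₁·(T₁/T₂)^(1/(γ−1)) = 11.26 L.

V₂ ≈ 11.3 L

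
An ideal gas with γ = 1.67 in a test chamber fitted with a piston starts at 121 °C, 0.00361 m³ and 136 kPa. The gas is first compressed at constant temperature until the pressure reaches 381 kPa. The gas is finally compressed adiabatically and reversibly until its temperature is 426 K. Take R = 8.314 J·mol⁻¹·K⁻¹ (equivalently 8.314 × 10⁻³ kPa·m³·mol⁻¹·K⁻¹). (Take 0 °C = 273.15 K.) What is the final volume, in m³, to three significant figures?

V₃ ≈ 0.00115 m³

Convert: T₁ = 394.1 K.
Isothermal, so P V is constant: T₂ = T₁; V₂ = V₁·(P₁/P₂) = 0.001289 m³.
Reversible adiabatic, γ = 1.67: P₃ = P₂·(T₃/T₂)^(γ/(γ−1)) = 462.4 kPa; V₃ = V₂·(T₂/T₃)^(1/(γ−1)) = 0.001147 m³.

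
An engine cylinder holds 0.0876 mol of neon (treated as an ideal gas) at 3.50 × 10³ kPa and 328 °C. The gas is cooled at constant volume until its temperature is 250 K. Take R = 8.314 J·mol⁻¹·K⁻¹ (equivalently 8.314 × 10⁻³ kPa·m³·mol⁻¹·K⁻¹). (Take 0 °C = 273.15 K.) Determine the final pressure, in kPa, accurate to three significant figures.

P₂ ≈ 1.46e+03 kPa

Convert: T₁ = 601.1 K.
From PV = nRT: V₁ = nRT₁/P₁ = 0.0001251 m³.
V constant ⇒ P ∝ T: V₂ = V₁; P₂ = P₁·(T₂/T₁) = 1456 kPa.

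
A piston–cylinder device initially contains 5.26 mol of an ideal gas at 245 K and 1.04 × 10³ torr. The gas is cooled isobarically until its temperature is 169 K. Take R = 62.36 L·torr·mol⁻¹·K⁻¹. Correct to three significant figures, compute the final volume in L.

V₂ ≈ 53.3 L

From PV = nRT: V₁ = nRT₁/P₁ = 77.27 L.
Isobaric, so V/T is constant: P₂ = P₁; V₂ = V₁·(T₂/T₁) = 53.30 L.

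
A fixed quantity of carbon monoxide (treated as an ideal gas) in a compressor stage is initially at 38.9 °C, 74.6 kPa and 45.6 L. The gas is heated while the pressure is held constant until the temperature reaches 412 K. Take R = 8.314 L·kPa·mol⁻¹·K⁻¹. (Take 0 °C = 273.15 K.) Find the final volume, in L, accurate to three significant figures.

Convert: T₁ = 312.0 K.
Isobaric, so V/T is constant: P₂ = P₁; V₂ = V₁·(T₂/T₁) = 60.21 L.

V₂ ≈ 60.2 L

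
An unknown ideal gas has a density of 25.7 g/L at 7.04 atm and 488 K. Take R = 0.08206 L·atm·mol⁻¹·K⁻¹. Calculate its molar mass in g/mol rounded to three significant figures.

ρ = PM/(RT) ⇒ M = ρRT/P = (25.7 × 0.08206 × 488.0) / 7.04

M ≈ 146 g/mol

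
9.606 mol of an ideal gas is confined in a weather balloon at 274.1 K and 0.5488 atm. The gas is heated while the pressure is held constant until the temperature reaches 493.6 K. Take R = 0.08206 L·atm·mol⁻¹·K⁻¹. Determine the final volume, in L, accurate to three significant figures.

From PV = nRT: V₁ = nRT₁/P₁ = 393.7 L.
P constant ⇒ V ∝ T: P₂ = P₁; V₂ = V₁·(T₂/T₁) = 709.0 L.

V₂ ≈ 709 L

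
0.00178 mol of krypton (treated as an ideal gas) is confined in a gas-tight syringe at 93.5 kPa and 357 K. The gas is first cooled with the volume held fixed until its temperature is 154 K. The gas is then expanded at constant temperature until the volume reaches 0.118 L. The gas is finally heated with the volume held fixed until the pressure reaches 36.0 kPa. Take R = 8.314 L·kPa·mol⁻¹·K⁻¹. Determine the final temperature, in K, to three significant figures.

T₄ ≈ 287 K

From PV = nRT: V₁ = nRT₁/P₁ = 0.05650 L.
Isochoric, so P/T is constant: V₂ = V₁; P₂ = P₁·(T₂/T₁) = 40.33 kPa.
T constant ⇒ Boyle's law P V = const: T₃ = T₂; P₃ = P₂·(V₂/V₃) = 19.31 kPa.
Isochoric, so P/T is constant: V₄ = V₃; T₄ = T₃·(P₄/P₃) = 287.0 K.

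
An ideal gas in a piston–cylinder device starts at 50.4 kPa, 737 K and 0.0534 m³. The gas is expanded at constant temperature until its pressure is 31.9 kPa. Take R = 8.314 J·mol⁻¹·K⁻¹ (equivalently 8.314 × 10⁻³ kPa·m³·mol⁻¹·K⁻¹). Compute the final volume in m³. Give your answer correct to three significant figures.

V₂ ≈ 0.0844 m³

Isothermal, so P V is constant: T₂ = T₁; V₂ = V₁·(P₁/P₂) = 0.08437 m³.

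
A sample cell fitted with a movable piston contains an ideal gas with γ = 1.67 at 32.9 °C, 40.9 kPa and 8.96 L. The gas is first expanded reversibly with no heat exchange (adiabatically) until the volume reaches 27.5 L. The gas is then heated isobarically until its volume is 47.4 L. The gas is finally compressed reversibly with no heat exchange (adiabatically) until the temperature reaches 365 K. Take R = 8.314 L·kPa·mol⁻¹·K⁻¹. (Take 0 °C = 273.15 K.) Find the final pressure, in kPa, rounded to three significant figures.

Convert: T₁ = 306.0 K.
Reversible adiabatic, γ = 1.67: T₂ = T₁·(V₁/V₂)^(γ−1) = 144.4 K; P₂ = P₁·(V₁/V₂)^γ = 6.286 kPa.
P constant ⇒ V ∝ T: P₃ = P₂; T₃ = T₂·(V₃/V₂) = 248.8 K.
Adiabatic (γ = 1.67), T V^(γ−1) and P V^γ constant: P₄ = P₃·(T₄/T₃)^(γ/(γ−1)) = 16.33 kPa; V₄ = V₃·(T₃/T₄)^(1/(γ−1)) = 26.76 L.

P₄ ≈ 16.3 kPa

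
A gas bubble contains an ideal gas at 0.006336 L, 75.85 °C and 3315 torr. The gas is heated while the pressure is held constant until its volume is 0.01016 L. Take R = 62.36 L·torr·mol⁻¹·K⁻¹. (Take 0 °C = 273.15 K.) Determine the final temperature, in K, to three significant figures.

Convert: T₁ = 349.0 K.
P constant ⇒ V ∝ T: P₂ = P₁; T₂ = T₁·(V₂/V₁) = 559.6 K.

T₂ ≈ 560 K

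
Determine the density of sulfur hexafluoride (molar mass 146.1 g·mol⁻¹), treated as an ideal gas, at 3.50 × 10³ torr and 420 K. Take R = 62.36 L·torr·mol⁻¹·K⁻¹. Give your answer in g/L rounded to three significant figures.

ρ ≈ 19.5 g/L

ρ = PM/(RT) = (3.50e+03 × 146.1) / (62.36 × 420.0)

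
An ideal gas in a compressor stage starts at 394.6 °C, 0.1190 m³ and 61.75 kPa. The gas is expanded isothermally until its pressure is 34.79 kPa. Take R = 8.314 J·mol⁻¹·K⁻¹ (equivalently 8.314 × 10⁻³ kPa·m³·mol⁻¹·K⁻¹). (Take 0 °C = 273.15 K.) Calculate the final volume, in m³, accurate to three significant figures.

Convert: T₁ = 667.8 K.
T constant ⇒ Boyle's law P V = const: T₂ = T₁; V₂ = V₁·(P₁/P₂) = 0.2112 m³.

V₂ ≈ 0.211 m³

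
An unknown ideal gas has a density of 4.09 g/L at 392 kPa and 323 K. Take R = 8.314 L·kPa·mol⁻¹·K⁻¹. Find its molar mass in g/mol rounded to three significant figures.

ρ = PM/(RT) ⇒ M = ρRT/P = (4.09 × 8.314 × 323.0) / 392

M ≈ 28.0 g/mol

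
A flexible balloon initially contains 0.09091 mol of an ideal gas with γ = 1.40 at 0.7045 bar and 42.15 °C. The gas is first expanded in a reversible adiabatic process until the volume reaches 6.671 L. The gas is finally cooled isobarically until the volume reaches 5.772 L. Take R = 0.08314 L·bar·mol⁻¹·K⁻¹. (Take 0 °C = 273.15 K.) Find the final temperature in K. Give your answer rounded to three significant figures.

Convert: T₁ = 315.3 K.
From PV = nRT: V₁ = nRT₁/P₁ = 3.383 L.
Reversible adiabatic, γ = 1.40: T₂ = T₁·(V₁/V₂)^(γ−1) = 240.3 K; P₂ = P₁·(V₁/V₂)^γ = 0.2723 bar.
P constant ⇒ V ∝ T: P₃ = P₂; T₃ = T₂·(V₃/V₂) = 207.9 K.

T₃ ≈ 208 K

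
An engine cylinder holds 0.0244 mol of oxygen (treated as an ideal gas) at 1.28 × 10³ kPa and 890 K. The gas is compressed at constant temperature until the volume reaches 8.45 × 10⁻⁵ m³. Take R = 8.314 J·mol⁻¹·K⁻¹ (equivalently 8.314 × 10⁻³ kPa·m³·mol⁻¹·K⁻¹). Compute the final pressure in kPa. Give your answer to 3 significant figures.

P₂ ≈ 2.14e+03 kPa

From PV = nRT: V₁ = nRT₁/P₁ = 0.0001411 m³.
Isothermal, so P V is constant: T₂ = T₁; P₂ = P₁·(V₁/V₂) = 2137 kPa.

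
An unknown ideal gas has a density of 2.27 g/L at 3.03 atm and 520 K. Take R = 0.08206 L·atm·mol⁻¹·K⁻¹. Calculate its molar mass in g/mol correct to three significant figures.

ρ = PM/(RT) ⇒ M = ρRT/P = (2.27 × 0.08206 × 520.0) / 3.03

M ≈ 32.0 g/mol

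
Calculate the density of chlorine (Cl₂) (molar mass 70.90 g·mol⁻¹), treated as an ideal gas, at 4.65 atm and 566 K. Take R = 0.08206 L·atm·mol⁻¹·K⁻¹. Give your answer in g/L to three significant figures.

ρ = PM/(RT) = (4.65 × 70.90) / (0.08206 × 566.0)

ρ ≈ 7.10 g/L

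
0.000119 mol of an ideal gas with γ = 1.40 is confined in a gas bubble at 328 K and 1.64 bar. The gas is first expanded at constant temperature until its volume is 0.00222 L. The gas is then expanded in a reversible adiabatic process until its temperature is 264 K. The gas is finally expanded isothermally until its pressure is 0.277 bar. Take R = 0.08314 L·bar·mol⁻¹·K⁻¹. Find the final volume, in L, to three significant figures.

From PV = nRT: V₁ = nRT₁/P₁ = 0.001979 L.
Isothermal, so P V is constant: T₂ = T₁; P₂ = P₁·(V₁/V₂) = 1.462 bar.
Adiabatic (γ = 1.40), T V^(γ−1) and P V^γ constant: P₃ = P₂·(T₃/T₂)^(γ/(γ−1)) = 0.6838 bar; V₃ = V₂·(T₂/T₃)^(1/(γ−1)) = 0.003820 L.
T constant ⇒ Boyle's law P V = const: T₄ = T₃; V₄ = V₃·(P₃/P₄) = 0.009429 L.

V₄ ≈ 0.00943 L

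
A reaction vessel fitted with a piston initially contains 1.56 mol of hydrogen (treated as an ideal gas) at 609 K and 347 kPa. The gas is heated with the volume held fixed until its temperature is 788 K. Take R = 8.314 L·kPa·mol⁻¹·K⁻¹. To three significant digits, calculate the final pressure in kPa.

From PV = nRT: V₁ = nRT₁/P₁ = 22.76 L.
Isochoric, so P/T is constant: V₂ = V₁; P₂ = P₁·(T₂/T₁) = 449.0 kPa.

P₂ ≈ 449 kPa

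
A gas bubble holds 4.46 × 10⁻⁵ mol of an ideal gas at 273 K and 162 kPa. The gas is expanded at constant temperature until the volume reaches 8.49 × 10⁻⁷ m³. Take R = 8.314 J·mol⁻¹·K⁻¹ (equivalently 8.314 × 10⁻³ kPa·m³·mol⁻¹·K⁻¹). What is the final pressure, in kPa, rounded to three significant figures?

From PV = nRT: V₁ = nRT₁/P₁ = 6.249e-07 m³.
T constant ⇒ Boyle's law P V = const: T₂ = T₁; P₂ = P₁·(V₁/V₂) = 119.2 kPa.

P₂ ≈ 119 kPa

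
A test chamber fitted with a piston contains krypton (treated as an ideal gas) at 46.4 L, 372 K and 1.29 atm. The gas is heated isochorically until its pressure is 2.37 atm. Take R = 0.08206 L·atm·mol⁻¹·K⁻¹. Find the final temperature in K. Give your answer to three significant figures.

T₂ ≈ 683 K

V constant ⇒ P ∝ T: V₂ = V₁; T₂ = T₁·(P₂/P₁) = 683.4 K.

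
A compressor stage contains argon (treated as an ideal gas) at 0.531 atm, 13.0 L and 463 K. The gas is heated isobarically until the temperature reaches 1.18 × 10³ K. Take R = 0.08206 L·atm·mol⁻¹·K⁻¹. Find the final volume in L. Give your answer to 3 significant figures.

V₂ ≈ 33.1 L

Isobaric, so V/T is constant: P₂ = P₁; V₂ = V₁·(T₂/T₁) = 33.13 L.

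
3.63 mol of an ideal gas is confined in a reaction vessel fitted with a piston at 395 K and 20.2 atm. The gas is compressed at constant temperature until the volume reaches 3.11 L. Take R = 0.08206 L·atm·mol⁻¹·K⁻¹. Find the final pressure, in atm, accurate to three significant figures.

P₂ ≈ 37.8 atm

From PV = nRT: V₁ = nRT₁/P₁ = 5.825 L.
Isothermal, so P V is constant: T₂ = T₁; P₂ = P₁·(V₁/V₂) = 37.83 atm.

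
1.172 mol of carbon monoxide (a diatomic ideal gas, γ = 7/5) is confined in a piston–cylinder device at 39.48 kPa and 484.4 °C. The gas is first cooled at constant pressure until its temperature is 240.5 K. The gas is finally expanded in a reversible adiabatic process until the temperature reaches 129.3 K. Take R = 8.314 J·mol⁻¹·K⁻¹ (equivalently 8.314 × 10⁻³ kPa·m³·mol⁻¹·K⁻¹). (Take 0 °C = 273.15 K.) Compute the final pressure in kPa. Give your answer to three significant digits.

Convert: T₁ = 757.5 K.
From PV = nRT: V₁ = nRT₁/P₁ = 0.1870 m³.
Isobaric, so V/T is constant: P₂ = P₁; V₂ = V₁·(T₂/T₁) = 0.05936 m³.
Adiabatic (γ = 7/5), T V^(γ−1) and P V^γ constant: P₃ = P₂·(T₃/T₂)^(γ/(γ−1)) = 4.499 kPa; V₃ = V₂·(T₂/T₃)^(1/(γ−1)) = 0.2801 m³.

P₃ ≈ 4.50 kPa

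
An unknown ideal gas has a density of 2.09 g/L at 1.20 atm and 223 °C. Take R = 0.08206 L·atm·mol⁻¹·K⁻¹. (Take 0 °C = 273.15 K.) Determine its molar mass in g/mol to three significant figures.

M ≈ 70.9 g/mol

ρ = PM/(RT) ⇒ M = ρRT/P = (2.09 × 0.08206 × 496.1) / 1.20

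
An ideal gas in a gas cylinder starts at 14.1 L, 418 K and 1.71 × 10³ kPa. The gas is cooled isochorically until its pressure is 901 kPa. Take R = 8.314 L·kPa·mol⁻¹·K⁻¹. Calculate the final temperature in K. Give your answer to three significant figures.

T₂ ≈ 220 K

Isochoric, so P/T is constant: V₂ = V₁; T₂ = T₁·(P₂/P₁) = 220.2 K.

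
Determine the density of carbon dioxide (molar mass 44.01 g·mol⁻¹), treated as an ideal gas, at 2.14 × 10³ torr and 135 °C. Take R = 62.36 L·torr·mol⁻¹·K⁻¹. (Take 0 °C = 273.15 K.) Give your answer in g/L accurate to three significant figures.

ρ ≈ 3.70 g/L

ρ = PM/(RT) = (2.14e+03 × 44.01) / (62.36 × 408.1)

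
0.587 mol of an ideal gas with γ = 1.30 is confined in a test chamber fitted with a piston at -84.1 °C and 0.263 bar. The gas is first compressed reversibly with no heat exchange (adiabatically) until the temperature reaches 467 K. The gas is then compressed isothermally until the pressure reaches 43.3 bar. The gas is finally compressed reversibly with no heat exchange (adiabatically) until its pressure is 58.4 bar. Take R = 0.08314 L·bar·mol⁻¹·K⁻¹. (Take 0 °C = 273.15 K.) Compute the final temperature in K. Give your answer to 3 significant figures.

Convert: T₁ = 189.0 K.
From PV = nRT: V₁ = nRT₁/P₁ = 35.08 L.
Reversible adiabatic, γ = 1.30: P₂ = P₁·(T₂/T₁)^(γ/(γ−1)) = 13.24 bar; V₂ = V₁·(T₁/T₂)^(1/(γ−1)) = 1.722 L.
T constant ⇒ Boyle's law P V = const: T₃ = T₂; V₃ = V₂·(P₂/P₃) = 0.5264 L.
Reversible adiabatic, γ = 1.30: T₄ = T₃·(P₄/P₃)^((γ−1)/γ) = 500.4 K; V₄ = V₃·(P₃/P₄)^(1/γ) = 0.4182 L.

T₄ ≈ 500 K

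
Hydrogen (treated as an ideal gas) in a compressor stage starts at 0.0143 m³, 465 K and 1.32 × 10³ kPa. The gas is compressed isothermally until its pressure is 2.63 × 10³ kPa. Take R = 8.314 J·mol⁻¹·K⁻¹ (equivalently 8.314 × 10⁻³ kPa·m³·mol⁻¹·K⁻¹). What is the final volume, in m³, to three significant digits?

T constant ⇒ Boyle's law P V = const: T₂ = T₁; V₂ = V₁·(P₁/P₂) = 0.007177 m³.

V₂ ≈ 0.00718 m³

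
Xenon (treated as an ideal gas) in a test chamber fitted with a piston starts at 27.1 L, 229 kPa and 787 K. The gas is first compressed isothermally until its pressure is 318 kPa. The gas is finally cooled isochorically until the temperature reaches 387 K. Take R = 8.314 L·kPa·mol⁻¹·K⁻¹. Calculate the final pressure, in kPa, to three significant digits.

T constant ⇒ Boyle's law P V = const: T₂ = T₁; V₂ = V₁·(P₁/P₂) = 19.52 L.
V constant ⇒ P ∝ T: V₃ = V₂; P₃ = P₂·(T₃/T₂) = 156.4 kPa.

P₃ ≈ 156 kPa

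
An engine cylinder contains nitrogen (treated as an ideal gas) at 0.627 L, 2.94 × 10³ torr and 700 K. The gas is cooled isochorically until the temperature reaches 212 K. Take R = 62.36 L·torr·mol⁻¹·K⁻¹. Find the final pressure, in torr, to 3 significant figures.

P₂ ≈ 890 torr

V constant ⇒ P ∝ T: V₂ = V₁; P₂ = P₁·(T₂/T₁) = 890.4 torr.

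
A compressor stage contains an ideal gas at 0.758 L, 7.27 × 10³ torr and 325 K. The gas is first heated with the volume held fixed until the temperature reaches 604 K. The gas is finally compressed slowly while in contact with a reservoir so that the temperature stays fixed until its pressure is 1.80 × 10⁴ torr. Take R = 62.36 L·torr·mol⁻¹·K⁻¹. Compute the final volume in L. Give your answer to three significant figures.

Isochoric, so P/T is constant: V₂ = V₁; P₂ = P₁·(T₂/T₁) = 1.351e+04 torr.
T constant ⇒ Boyle's law P V = const: T₃ = T₂; V₃ = V₂·(P₂/P₃) = 0.5690 L.

V₃ ≈ 0.569 L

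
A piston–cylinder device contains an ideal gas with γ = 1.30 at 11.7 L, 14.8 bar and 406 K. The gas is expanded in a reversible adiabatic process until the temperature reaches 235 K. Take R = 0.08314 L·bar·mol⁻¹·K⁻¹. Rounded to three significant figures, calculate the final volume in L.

Adiabatic (γ = 1.30), T V^(γ−1) and P V^γ constant: P₂ = P₁·(T₂/T₁)^(γ/(γ−1)) = 1.384 bar; V₂ = V₁·(T₁/T₂)^(1/(γ−1)) = 72.40 L.

V₂ ≈ 72.4 L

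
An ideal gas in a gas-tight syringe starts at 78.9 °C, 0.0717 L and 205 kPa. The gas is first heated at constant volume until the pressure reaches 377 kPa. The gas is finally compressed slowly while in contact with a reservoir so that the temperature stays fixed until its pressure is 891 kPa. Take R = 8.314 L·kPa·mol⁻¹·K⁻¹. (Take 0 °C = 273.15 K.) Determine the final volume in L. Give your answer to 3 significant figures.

Convert: T₁ = 352.0 K.
V constant ⇒ P ∝ T: V₂ = V₁; T₂ = T₁·(P₂/P₁) = 647.4 K.
T constant ⇒ Boyle's law P V = const: T₃ = T₂; V₃ = V₂·(P₂/P₃) = 0.03034 L.

V₃ ≈ 0.0303 L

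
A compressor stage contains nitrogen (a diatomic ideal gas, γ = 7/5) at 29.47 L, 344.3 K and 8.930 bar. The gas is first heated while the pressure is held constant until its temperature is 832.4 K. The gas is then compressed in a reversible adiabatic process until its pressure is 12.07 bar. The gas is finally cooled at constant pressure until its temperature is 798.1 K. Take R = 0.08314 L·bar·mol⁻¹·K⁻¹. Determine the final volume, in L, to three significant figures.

Isobaric, so V/T is constant: P₂ = P₁; V₂ = V₁·(T₂/T₁) = 71.25 L.
Reversible adiabatic, γ = 7/5: T₃ = T₂·(P₃/P₂)^((γ−1)/γ) = 907.2 K; V₃ = V₂·(P₂/P₃)^(1/γ) = 57.45 L.
Isobaric, so V/T is constant: P₄ = P₃; V₄ = V₃·(T₄/T₃) = 50.54 L.

V₄ ≈ 50.5 L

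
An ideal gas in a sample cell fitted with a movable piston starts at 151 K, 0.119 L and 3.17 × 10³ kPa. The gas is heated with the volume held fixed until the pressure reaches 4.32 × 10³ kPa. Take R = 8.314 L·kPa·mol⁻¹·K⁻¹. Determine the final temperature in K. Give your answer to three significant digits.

Isochoric, so P/T is constant: V₂ = V₁; T₂ = T₁·(P₂/P₁) = 205.8 K.

T₂ ≈ 206 K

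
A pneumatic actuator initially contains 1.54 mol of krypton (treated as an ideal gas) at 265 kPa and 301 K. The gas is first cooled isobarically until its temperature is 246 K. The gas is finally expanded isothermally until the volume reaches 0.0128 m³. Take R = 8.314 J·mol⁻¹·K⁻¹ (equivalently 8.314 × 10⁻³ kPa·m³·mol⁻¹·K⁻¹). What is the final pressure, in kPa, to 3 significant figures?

P₃ ≈ 246 kPa

From PV = nRT: V₁ = nRT₁/P₁ = 0.01454 m³.
P constant ⇒ V ∝ T: P₂ = P₁; V₂ = V₁·(T₂/T₁) = 0.01189 m³.
T constant ⇒ Boyle's law P V = const: T₃ = T₂; P₃ = P₂·(V₂/V₃) = 246.1 kPa.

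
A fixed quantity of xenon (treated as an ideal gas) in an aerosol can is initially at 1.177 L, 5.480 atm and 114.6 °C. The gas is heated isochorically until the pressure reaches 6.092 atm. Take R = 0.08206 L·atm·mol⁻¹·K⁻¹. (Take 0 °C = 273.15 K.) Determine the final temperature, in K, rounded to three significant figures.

T₂ ≈ 431 K

Convert: T₁ = 387.8 K.
V constant ⇒ P ∝ T: V₂ = V₁; T₂ = T₁·(P₂/P₁) = 431.1 K.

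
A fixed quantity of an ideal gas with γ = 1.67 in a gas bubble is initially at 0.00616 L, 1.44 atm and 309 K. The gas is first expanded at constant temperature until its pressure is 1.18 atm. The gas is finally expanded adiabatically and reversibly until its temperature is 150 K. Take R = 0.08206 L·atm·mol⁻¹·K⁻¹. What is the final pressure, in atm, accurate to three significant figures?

P₃ ≈ 0.195 atm

T constant ⇒ Boyle's law P V = const: T₂ = T₁; V₂ = V₁·(P₁/P₂) = 0.007517 L.
Reversible adiabatic, γ = 1.67: P₃ = P₂·(T₃/T₂)^(γ/(γ−1)) = 0.1948 atm; V₃ = V₂·(T₂/T₃)^(1/(γ−1)) = 0.02211 L.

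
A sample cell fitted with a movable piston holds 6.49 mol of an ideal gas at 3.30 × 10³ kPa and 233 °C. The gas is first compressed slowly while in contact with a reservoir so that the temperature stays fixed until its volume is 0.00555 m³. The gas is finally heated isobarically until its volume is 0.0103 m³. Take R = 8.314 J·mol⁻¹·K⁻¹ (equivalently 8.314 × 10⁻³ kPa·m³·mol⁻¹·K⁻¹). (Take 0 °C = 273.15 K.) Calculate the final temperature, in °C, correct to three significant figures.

Convert: T₁ = 506.1 K.
From PV = nRT: V₁ = nRT₁/P₁ = 0.008276 m³.
T constant ⇒ Boyle's law P V = const: T₂ = T₁; P₂ = P₁·(V₁/V₂) = 4921 kPa.
Isobaric, so V/T is constant: P₃ = P₂; T₃ = T₂·(V₃/V₂) = 939.3 K.

T₃ ≈ 666 °C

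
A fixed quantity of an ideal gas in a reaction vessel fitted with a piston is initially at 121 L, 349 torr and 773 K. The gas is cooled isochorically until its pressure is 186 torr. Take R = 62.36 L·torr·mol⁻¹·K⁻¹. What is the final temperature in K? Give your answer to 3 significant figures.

V constant ⇒ P ∝ T: V₂ = V₁; T₂ = T₁·(P₂/P₁) = 412.0 K.

T₂ ≈ 412 K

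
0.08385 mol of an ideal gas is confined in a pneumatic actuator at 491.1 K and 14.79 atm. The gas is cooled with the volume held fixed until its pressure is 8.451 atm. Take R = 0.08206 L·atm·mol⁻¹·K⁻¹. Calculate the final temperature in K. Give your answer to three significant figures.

From PV = nRT: V₁ = nRT₁/P₁ = 0.2285 L.
V constant ⇒ P ∝ T: V₂ = V₁; T₂ = T₁·(P₂/P₁) = 280.6 K.

T₂ ≈ 281 K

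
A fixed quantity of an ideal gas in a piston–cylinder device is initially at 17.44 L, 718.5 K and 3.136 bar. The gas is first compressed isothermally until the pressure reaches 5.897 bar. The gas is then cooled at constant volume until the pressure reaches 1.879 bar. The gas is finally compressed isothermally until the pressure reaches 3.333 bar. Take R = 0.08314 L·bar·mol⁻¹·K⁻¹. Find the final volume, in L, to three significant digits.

T constant ⇒ Boyle's law P V = const: T₂ = T₁; V₂ = V₁·(P₁/P₂) = 9.275 L.
V constant ⇒ P ∝ T: V₃ = V₂; T₃ = T₂·(P₃/P₂) = 228.9 K.
Isothermal, so P V is constant: T₄ = T₃; V₄ = V₃·(P₃/P₄) = 5.229 L.

V₄ ≈ 5.23 L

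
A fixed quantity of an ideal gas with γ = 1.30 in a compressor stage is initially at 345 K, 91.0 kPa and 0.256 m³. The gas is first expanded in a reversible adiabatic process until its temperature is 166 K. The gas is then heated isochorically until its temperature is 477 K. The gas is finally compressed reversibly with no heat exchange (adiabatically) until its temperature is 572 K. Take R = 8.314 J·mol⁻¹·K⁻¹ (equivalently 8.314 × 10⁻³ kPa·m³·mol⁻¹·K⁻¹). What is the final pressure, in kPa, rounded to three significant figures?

Adiabatic (γ = 1.30), T V^(γ−1) and P V^γ constant: P₂ = P₁·(T₂/T₁)^(γ/(γ−1)) = 3.822 kPa; V₂ = V₁·(T₁/T₂)^(1/(γ−1)) = 2.933 m³.
V constant ⇒ P ∝ T: V₃ = V₂; P₃ = P₂·(T₃/T₂) = 10.98 kPa.
Reversible adiabatic, γ = 1.30: P₄ = P₃·(T₄/T₃)^(γ/(γ−1)) = 24.13 kPa; V₄ = V₃·(T₃/T₄)^(1/(γ−1)) = 1.601 m³.

P₄ ≈ 24.1 kPa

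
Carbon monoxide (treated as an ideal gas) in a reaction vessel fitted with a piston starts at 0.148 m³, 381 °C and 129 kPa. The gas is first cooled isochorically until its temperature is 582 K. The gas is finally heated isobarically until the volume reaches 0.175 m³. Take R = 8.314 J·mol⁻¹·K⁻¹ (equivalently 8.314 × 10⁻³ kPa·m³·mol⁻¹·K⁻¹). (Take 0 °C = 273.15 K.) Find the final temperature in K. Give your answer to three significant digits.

T₃ ≈ 688 K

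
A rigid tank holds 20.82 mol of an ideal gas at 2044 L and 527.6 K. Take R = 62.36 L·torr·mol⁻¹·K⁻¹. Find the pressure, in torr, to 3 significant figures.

P ≈ 335 torr

PV = nRT ⇒ P = nRT/V = (20.82 × 62.36 × 527.6) / 2044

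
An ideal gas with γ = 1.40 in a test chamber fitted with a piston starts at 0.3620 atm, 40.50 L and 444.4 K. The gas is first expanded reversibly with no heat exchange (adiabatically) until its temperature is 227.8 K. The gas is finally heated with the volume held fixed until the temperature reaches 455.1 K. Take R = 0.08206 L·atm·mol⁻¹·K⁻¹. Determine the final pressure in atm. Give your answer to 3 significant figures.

P₃ ≈ 0.0697 atm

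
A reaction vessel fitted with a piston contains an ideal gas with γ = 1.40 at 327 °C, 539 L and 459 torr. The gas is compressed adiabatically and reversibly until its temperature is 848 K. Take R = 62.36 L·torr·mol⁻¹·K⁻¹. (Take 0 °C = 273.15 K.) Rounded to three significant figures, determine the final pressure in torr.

P₂ ≈ 1.54e+03 torr

Convert: T₁ = 600.1 K.
Reversible adiabatic, γ = 1.40: P₂ = P₁·(T₂/T₁)^(γ/(γ−1)) = 1539 torr; V₂ = V₁·(T₁/T₂)^(1/(γ−1)) = 227.1 L.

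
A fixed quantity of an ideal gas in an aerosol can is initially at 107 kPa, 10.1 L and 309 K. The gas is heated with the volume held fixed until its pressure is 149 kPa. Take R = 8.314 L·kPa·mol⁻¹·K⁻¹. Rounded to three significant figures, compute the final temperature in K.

T₂ ≈ 430 K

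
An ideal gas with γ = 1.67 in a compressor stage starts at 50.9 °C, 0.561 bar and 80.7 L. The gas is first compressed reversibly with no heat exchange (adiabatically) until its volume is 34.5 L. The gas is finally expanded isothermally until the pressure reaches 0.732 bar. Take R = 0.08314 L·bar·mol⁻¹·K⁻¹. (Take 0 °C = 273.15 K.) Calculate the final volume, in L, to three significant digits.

Convert: T₁ = 324.0 K.
Adiabatic (γ = 1.67), T V^(γ−1) and P V^γ constant: T₂ = T₁·(V₁/V₂)^(γ−1) = 572.6 K; P₂ = P₁·(V₁/V₂)^γ = 2.319 bar.
T constant ⇒ Boyle's law P V = const: T₃ = T₂; V₃ = V₂·(P₂/P₃) = 109.3 L.

V₃ ≈ 109 L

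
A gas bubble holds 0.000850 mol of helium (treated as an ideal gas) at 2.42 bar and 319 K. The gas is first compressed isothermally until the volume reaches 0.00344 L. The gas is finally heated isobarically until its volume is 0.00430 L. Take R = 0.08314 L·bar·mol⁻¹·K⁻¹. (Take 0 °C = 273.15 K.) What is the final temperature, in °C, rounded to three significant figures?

T₃ ≈ 126 °C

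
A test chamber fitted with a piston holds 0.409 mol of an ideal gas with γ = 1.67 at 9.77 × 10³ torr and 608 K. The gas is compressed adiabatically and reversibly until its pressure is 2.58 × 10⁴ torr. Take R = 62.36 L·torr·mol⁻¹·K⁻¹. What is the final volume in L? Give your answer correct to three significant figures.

V₂ ≈ 0.887 L

From PV = nRT: V₁ = nRT₁/P₁ = 1.587 L.
Adiabatic (γ = 1.67), T V^(γ−1) and P V^γ constant: T₂ = T₁·(P₂/P₁)^((γ−1)/γ) = 897.6 K; V₂ = V₁·(P₁/P₂)^(1/γ) = 0.8874 L.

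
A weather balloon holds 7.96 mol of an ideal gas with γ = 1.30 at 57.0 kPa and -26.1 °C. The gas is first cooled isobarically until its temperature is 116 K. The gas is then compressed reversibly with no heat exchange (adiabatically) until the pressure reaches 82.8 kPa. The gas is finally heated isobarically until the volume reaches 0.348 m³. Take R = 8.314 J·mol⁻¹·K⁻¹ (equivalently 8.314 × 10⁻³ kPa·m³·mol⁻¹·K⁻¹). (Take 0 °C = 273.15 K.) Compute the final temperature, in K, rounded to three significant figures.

Convert: T₁ = 247.0 K.
From PV = nRT: V₁ = nRT₁/P₁ = 0.2868 m³.
Isobaric, so V/T is constant: P₂ = P₁; V₂ = V₁·(T₂/T₁) = 0.1347 m³.
Reversible adiabatic, γ = 1.30: T₃ = T₂·(P₃/P₂)^((γ−1)/γ) = 126.4 K; V₃ = V₂·(P₂/P₃)^(1/γ) = 0.1011 m³.
Isobaric, so V/T is constant: P₄ = P₃; T₄ = T₃·(V₄/V₃) = 435.4 K.

T₄ ≈ 435 K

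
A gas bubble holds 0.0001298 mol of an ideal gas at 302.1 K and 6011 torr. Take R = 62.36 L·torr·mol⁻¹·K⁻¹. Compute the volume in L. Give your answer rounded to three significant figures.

PV = nRT ⇒ V = nRT/P = (0.0001298 × 62.36 × 302.1) / 6011

V ≈ 0.000407 L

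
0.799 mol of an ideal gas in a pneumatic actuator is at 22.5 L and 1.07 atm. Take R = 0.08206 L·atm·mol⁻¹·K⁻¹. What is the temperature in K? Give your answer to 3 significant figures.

T ≈ 367 K

PV = nRT ⇒ T = PV/(nR) = (1.07 × 22.5) / (0.799 × 0.08206)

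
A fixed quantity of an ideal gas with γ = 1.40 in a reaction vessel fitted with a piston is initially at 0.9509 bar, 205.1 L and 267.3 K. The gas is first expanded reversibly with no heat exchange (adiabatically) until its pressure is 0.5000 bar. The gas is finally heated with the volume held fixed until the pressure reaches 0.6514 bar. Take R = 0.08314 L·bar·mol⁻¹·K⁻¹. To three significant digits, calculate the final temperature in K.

T₃ ≈ 290 K

Reversible adiabatic, γ = 1.40: T₂ = T₁·(P₂/P₁)^((γ−1)/γ) = 222.5 K; V₂ = V₁·(P₁/P₂)^(1/γ) = 324.6 L.
V constant ⇒ P ∝ T: V₃ = V₂; T₃ = T₂·(P₃/P₂) = 289.8 K.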